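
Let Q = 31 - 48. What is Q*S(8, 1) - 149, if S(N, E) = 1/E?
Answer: -166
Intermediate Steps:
Q = -17
Q*S(8, 1) - 149 = -17/1 - 149 = -17*1 - 149 = -17 - 149 = -166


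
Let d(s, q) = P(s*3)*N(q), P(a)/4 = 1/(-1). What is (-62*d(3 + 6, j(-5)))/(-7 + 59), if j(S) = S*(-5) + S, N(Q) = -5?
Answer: -310/13 ≈ -23.846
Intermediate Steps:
j(S) = -4*S (j(S) = -5*S + S = -4*S)
P(a) = -4 (P(a) = 4/(-1) = 4*(-1) = -4)
d(s, q) = 20 (d(s, q) = -4*(-5) = 20)
(-62*d(3 + 6, j(-5)))/(-7 + 59) = (-62*20)/(-7 + 59) = -1240/52 = -1240*1/52 = -310/13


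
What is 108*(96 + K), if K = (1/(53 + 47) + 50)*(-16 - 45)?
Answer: -7977447/25 ≈ -3.1910e+5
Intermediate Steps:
K = -305061/100 (K = (1/100 + 50)*(-61) = (5001/100)*(-61) = -305061/100 ≈ -3050.6)
108*(96 + K) = 108*(96 - 305061/100) = 108*(-295461/100) = -7977447/25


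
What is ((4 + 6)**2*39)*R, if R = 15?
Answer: 58500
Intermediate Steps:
((4 + 6)**2*39)*R = ((4 + 6)**2*39)*15 = (10**2*39)*15 = (100*39)*15 = 3900*15 = 58500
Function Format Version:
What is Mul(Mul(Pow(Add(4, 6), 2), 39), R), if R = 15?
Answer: 58500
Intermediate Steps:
Mul(Mul(Pow(Add(4, 6), 2), 39), R) = Mul(Mul(Pow(Add(4, 6), 2), 39), 15) = Mul(Mul(Pow(10, 2), 39), 15) = Mul(Mul(100, 39), 15) = Mul(3900, 15) = 58500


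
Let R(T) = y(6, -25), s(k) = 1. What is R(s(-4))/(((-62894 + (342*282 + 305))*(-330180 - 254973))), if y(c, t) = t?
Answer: 5/3962070963 ≈ 1.2620e-9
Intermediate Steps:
R(T) = -25
R(s(-4))/(((-62894 + (342*282 + 305))*(-330180 - 254973))) = -25*1/((-330180 - 254973)*(-62894 + (342*282 + 305))) = -25*(-1/(585153*(-62894 + (96444 + 305)))) = -25*(-1/(585153*(-62894 + 96749))) = -25/(33855*(-585153)) = -25/(-19810354815) = -25*(-1/19810354815) = 5/3962070963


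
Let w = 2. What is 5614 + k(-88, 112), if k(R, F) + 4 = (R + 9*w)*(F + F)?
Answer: -10070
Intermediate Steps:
k(R, F) = -4 + 2*F*(18 + R) (k(R, F) = -4 + (R + 9*2)*(F + F) = -4 + (R + 18)*(2*F) = -4 + (18 + R)*(2*F) = -4 + 2*F*(18 + R))
5614 + k(-88, 112) = 5614 + (-4 + 36*112 + 2*112*(-88)) = 5614 + (-4 + 4032 - 19712) = 5614 - 15684 = -10070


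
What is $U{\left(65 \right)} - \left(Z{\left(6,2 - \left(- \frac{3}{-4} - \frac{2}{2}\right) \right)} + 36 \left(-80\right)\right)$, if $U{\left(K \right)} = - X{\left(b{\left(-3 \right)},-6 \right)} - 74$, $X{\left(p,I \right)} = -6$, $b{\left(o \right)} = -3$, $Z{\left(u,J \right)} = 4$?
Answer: $2808$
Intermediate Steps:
$U{\left(K \right)} = -68$ ($U{\left(K \right)} = \left(-1\right) \left(-6\right) - 74 = 6 - 74 = -68$)
$U{\left(65 \right)} - \left(Z{\left(6,2 - \left(- \frac{3}{-4} - \frac{2}{2}\right) \right)} + 36 \left(-80\right)\right) = -68 - \left(4 + 36 \left(-80\right)\right) = -68 - \left(4 - 2880\right) = -68 - -2876 = -68 + 2876 = 2808$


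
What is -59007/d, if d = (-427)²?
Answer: -59007/182329 ≈ -0.32363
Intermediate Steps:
d = 182329
-59007/d = -59007/182329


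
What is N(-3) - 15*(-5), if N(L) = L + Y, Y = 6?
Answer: 78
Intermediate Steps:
N(L) = 6 + L (N(L) = L + 6 = 6 + L)
N(-3) - 15*(-5) = (6 - 3) - 15*(-5) = 3 + 75 = 78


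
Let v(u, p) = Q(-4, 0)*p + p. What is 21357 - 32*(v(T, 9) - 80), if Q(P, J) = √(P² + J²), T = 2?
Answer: 22477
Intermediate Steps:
Q(P, J) = √(J² + P²)
v(u, p) = 5*p (v(u, p) = √(0² + (-4)²)*p + p = √(0 + 16)*p + p = √16*p + p = 4*p + p = 5*p)
21357 - 32*(v(T, 9) - 80) = 21357 - 32*(5*9 - 80) = 21357 - 32*(45 - 80) = 21357 - 32*(-35) = 21357 + 1120 = 22477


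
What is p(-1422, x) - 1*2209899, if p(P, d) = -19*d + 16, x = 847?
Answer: -2225976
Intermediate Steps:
p(P, d) = 16 - 19*d
p(-1422, x) - 1*2209899 = (16 - 19*847) - 1*2209899 = (16 - 16093) - 2209899 = -16077 - 2209899 = -2225976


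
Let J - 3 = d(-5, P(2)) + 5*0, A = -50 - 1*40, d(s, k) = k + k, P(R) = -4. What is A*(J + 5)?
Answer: 0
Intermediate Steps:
d(s, k) = 2*k
A = -90 (A = -50 - 40 = -90)
J = -5 (J = 3 + (2*(-4) + 5*0) = 3 + (-8 + 0) = 3 - 8 = -5)
A*(J + 5) = -90*(-5 + 5) = -90*0 = 0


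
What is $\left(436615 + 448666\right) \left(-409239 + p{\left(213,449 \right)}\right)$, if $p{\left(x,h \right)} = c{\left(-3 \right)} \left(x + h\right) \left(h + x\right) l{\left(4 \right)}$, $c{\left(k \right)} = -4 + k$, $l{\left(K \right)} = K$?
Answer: $-11225425934951$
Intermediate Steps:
$p{\left(x,h \right)} = - 28 \left(h + x\right)^{2}$ ($p{\left(x,h \right)} = \left(-4 - 3\right) \left(x + h\right) \left(h + x\right) 4 = - 7 \left(h + x\right) \left(h + x\right) 4 = - 7 \left(h + x\right)^{2} \cdot 4 = - 28 \left(h + x\right)^{2}$)
$\left(436615 + 448666\right) \left(-409239 + p{\left(213,449 \right)}\right) = \left(436615 + 448666\right) \left(-409239 - 28 \left(449 + 213\right)^{2}\right) = 885281 \left(-409239 - 28 \cdot 662^{2}\right) = 885281 \left(-409239 - 12270832\right) = 885281 \left(-12680071\right) = -11225425934951$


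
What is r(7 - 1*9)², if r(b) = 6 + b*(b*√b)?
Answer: 4 + 48*I*√2 ≈ 4.0 + 67.882*I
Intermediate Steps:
r(b) = 6 + b^(5/2) (r(b) = 6 + b*b^(3/2) = 6 + b^(5/2))
r(7 - 1*9)² = (6 + (7 - 1*9)^(5/2))² = (6 + (7 - 9)^(5/2))² = (6 + (-2)^(5/2))² = (6 + 4*I*√2)²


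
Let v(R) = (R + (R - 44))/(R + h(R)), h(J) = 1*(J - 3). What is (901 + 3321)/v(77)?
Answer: 318761/55 ≈ 5795.7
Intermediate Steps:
h(J) = -3 + J (h(J) = 1*(-3 + J) = -3 + J)
v(R) = (-44 + 2*R)/(-3 + 2*R) (v(R) = (R + (R - 44))/(R + (-3 + R)) = (R + (-44 + R))/(-3 + 2*R) = (-44 + 2*R)/(-3 + 2*R))
(901 + 3321)/v(77) = (901 + 3321)/((2*(-22 + 77)/(-3 + 2*77))) = 4222/((2*55/(-3 + 154))) = 4222/((2*55/151)) = 4222/((2*(1/151)*55)) = 4222/(110/151) = 4222*(151/110) = 318761/55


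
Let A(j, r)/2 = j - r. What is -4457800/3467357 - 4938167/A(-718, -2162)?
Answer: -17135262041019/10013727016 ≈ -1711.2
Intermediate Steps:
A(j, r) = -2*r + 2*j (A(j, r) = 2*(j - r) = -2*r + 2*j)
-4457800/3467357 - 4938167/A(-718, -2162) = -4457800/3467357 - 4938167/(-2*(-2162) + 2*(-718)) = -4457800*1/3467357 - 4938167/(4324 - 1436) = -4457800/3467357 - 4938167/2888 = -17135262041019/10013727016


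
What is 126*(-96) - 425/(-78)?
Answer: -943063/78 ≈ -12091.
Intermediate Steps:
126*(-96) - 425/(-78) = -12096 - 425*(-1/78) = -12096 + 425/78 = -943063/78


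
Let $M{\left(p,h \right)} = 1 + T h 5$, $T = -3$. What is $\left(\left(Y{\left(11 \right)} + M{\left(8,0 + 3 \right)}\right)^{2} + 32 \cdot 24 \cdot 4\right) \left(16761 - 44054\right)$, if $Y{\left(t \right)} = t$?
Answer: $-113566173$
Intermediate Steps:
$M{\left(p,h \right)} = 1 - 15 h$ ($M{\left(p,h \right)} = 1 - 3 h 5 = 1 - 3 \cdot 5 h = 1 - 15 h$)
$\left(\left(Y{\left(11 \right)} + M{\left(8,0 + 3 \right)}\right)^{2} + 32 \cdot 24 \cdot 4\right) \left(16761 - 44054\right) = \left(\left(11 + \left(1 - 15 \left(0 + 3\right)\right)\right)^{2} + 32 \cdot 24 \cdot 4\right) \left(16761 - 44054\right) = \left(\left(11 + \left(1 - 45\right)\right)^{2} + 768 \cdot 4\right) \left(-27293\right) = \left(\left(11 + \left(1 - 45\right)\right)^{2} + 3072\right) \left(-27293\right) = \left(\left(11 - 44\right)^{2} + 3072\right) \left(-27293\right) = \left(\left(-33\right)^{2} + 3072\right) \left(-27293\right) = \left(1089 + 3072\right) \left(-27293\right) = 4161 \left(-27293\right) = -113566173$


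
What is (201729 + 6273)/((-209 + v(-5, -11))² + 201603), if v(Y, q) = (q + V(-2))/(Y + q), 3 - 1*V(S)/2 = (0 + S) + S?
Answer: 53248512/62812777 ≈ 0.84773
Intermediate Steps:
V(S) = 6 - 4*S (V(S) = 6 - 2*((0 + S) + S) = 6 - 2*(S + S) = 6 - 4*S)
v(Y, q) = (14 + q)/(Y + q) (v(Y, q) = (q + (6 - 4*(-2)))/(Y + q) = (q + (6 + 8))/(Y + q) = (q + 14)/(Y + q) = (14 + q)/(Y + q))
(201729 + 6273)/((-209 + v(-5, -11))² + 201603) = (201729 + 6273)/((-209 + (14 - 11)/(-5 - 11))² + 201603) = 208002/((-209 + 3/(-16))² + 201603) = 208002/((-209 - 1/16*3)² + 201603) = 208002/((-209 - 3/16)² + 201603) = 208002/((-3347/16)² + 201603) = 208002/(11202409/256 + 201603) = 208002/(62812777/256) = 208002*(256/62812777) = 53248512/62812777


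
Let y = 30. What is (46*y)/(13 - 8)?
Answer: 276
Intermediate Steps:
(46*y)/(13 - 8) = (46*30)/(13 - 8) = 1380/5 = 1380*(⅕) = 276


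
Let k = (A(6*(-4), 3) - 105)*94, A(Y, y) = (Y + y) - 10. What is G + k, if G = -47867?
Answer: -60651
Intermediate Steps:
A(Y, y) = -10 + Y + y
k = -12784 (k = ((-10 + 6*(-4) + 3) - 105)*94 = ((-10 - 24 + 3) - 105)*94 = (-31 - 105)*94 = -136*94 = -12784)
G + k = -47867 - 12784 = -60651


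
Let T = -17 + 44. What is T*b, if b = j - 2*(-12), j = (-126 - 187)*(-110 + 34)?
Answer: 642924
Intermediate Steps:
j = 23788 (j = -313*(-76) = 23788)
T = 27
b = 23812 (b = 23788 - 2*(-12) = 23788 + 24 = 23812)
T*b = 27*23812 = 642924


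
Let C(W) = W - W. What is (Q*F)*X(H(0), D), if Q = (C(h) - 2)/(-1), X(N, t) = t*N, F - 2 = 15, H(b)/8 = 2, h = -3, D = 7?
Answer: 3808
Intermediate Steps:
H(b) = 16 (H(b) = 8*2 = 16)
C(W) = 0
F = 17 (F = 2 + 15 = 17)
X(N, t) = N*t
Q = 2 (Q = (0 - 2)/(-1) = -1*(-2) = 2)
(Q*F)*X(H(0), D) = (2*17)*(16*7) = 34*112 = 3808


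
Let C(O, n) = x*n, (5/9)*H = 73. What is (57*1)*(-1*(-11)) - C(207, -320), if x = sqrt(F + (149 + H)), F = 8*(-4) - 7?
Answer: 627 + 64*sqrt(6035) ≈ 5598.9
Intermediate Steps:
H = 657/5 (H = (9/5)*73 = 657/5 ≈ 131.40)
F = -39 (F = -32 - 7 = -39)
x = sqrt(6035)/5 (x = sqrt(-39 + (149 + 657/5)) = sqrt(-39 + 1402/5) = sqrt(1207/5) = sqrt(6035)/5 ≈ 15.537)
C(O, n) = n*sqrt(6035)/5 (C(O, n) = (sqrt(6035)/5)*n = n*sqrt(6035)/5)
(57*1)*(-1*(-11)) - C(207, -320) = (57*1)*(-1*(-11)) - (-320)*sqrt(6035)/5 = 57*11 - (-64)*sqrt(6035) = 627 + 64*sqrt(6035)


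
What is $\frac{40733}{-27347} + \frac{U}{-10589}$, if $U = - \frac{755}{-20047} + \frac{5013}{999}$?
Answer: $- \frac{41743135432799}{28016196324657} \approx -1.49$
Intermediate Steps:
$U = \frac{11249984}{2225217}$ ($U = \left(-755\right) \left(- \frac{1}{20047}\right) + 5013 \cdot \frac{1}{999} = \frac{755}{20047} + \frac{557}{111} = \frac{11249984}{2225217} \approx 5.0557$)
$\frac{40733}{-27347} + \frac{U}{-10589} = \frac{40733}{-27347} + \frac{11249984}{2225217 \left(-10589\right)} = 40733 \left(- \frac{1}{27347}\right) + \frac{11249984}{2225217} \left(- \frac{1}{10589}\right) = - \frac{1771}{1189} - \frac{11249984}{23562822813} = - \frac{41743135432799}{28016196324657}$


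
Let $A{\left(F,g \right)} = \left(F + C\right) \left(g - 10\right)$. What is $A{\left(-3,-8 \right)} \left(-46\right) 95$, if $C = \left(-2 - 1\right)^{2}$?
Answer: $471960$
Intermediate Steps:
$C = 9$ ($C = \left(-3\right)^{2} = 9$)
$A{\left(F,g \right)} = \left(-10 + g\right) \left(9 + F\right)$ ($A{\left(F,g \right)} = \left(F + 9\right) \left(g - 10\right) = \left(9 + F\right) \left(-10 + g\right) = \left(-10 + g\right) \left(9 + F\right)$)
$A{\left(-3,-8 \right)} \left(-46\right) 95 = \left(-90 - -30 + 9 \left(-8\right) - -24\right) \left(-46\right) 95 = \left(-90 + 30 - 72 + 24\right) \left(-46\right) 95 = \left(-108\right) \left(-46\right) 95 = 4968 \cdot 95 = 471960$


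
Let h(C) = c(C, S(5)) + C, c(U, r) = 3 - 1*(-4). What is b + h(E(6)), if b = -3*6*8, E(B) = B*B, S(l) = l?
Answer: -101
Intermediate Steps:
c(U, r) = 7 (c(U, r) = 3 + 4 = 7)
E(B) = B**2
h(C) = 7 + C
b = -144 (b = -18*8 = -144)
b + h(E(6)) = -144 + (7 + 6**2) = -144 + (7 + 36) = -144 + 43 = -101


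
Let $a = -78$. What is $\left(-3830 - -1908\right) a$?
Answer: $149916$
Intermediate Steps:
$\left(-3830 - -1908\right) a = \left(-3830 - -1908\right) \left(-78\right) = \left(-3830 + 1908\right) \left(-78\right) = \left(-1922\right) \left(-78\right) = 149916$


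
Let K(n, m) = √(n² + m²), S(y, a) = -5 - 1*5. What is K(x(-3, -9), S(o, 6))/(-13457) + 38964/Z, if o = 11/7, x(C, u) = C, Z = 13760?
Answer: 9741/3440 - √109/13457 ≈ 2.8309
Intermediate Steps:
o = 11/7 (o = 11*(⅐) = 11/7 ≈ 1.5714)
S(y, a) = -10 (S(y, a) = -5 - 5 = -10)
K(n, m) = √(m² + n²)
K(x(-3, -9), S(o, 6))/(-13457) + 38964/Z = √((-10)² + (-3)²)/(-13457) + 38964/13760 = √(100 + 9)*(-1/13457) + 38964*(1/13760) = √109*(-1/13457) + 9741/3440 = -√109/13457 + 9741/3440 = 9741/3440 - √109/13457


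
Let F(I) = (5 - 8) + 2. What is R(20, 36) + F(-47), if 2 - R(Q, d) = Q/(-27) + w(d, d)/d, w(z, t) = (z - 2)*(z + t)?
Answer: -1789/27 ≈ -66.259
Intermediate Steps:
w(z, t) = (-2 + z)*(t + z)
R(Q, d) = 2 + Q/27 - (-4*d + 2*d**2)/d (R(Q, d) = 2 - (Q/(-27) + (d**2 - 2*d - 2*d + d*d)/d) = 2 - (Q*(-1/27) + (d**2 - 2*d - 2*d + d**2)/d) = 2 - (-Q/27 + (-4*d + 2*d**2)/d) = 2 + (Q/27 - (-4*d + 2*d**2)/d) = 2 + Q/27 - (-4*d + 2*d**2)/d)
F(I) = -1 (F(I) = -3 + 2 = -1)
R(20, 36) + F(-47) = (6 - 2*36 + (1/27)*20) - 1 = (6 - 72 + 20/27) - 1 = -1762/27 - 1 = -1789/27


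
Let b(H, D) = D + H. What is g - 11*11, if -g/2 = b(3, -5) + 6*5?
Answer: -177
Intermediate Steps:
g = -56 (g = -2*((-5 + 3) + 6*5) = -2*(-2 + 30) = -2*28 = -56)
g - 11*11 = -56 - 11*11 = -56 - 121 = -177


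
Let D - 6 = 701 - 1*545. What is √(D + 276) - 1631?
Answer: -1631 + √438 ≈ -1610.1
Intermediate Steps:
D = 162 (D = 6 + (701 - 1*545) = 6 + (701 - 545) = 6 + 156 = 162)
√(D + 276) - 1631 = √(162 + 276) - 1631 = √438 - 1631 = -1631 + √438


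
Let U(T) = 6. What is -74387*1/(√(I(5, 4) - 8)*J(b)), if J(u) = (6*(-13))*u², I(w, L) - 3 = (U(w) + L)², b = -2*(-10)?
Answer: 74387*√95/2964000 ≈ 0.24461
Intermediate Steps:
b = 20
I(w, L) = 3 + (6 + L)²
J(u) = -78*u²
-74387*1/(√(I(5, 4) - 8)*J(b)) = -74387*(-1/(31200*√((3 + (6 + 4)²) - 8))) = -74387*(-1/(31200*√((3 + 10²) - 8))) = -74387*(-1/(31200*√((3 + 100) - 8))) = -74387*(-1/(31200*√(103 - 8))) = -74387*(-√95/2964000) = -(-74387)*√95/2964000 = 74387*√95/2964000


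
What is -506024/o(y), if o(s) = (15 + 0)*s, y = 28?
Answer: -126506/105 ≈ -1204.8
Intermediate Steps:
o(s) = 15*s
-506024/o(y) = -506024/(15*28) = -506024/420 = -506024*1/420 = -126506/105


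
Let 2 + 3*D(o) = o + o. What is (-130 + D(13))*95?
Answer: -11590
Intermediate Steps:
D(o) = -2/3 + 2*o/3 (D(o) = -2/3 + (o + o)/3 = -2/3 + (2*o)/3 = -2/3 + 2*o/3)
(-130 + D(13))*95 = (-130 + (-2/3 + (2/3)*13))*95 = (-130 + (-2/3 + 26/3))*95 = (-130 + 8)*95 = -122*95 = -11590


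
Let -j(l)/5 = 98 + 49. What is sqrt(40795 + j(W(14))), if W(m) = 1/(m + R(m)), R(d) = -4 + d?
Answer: 2*sqrt(10015) ≈ 200.15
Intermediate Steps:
W(m) = 1/(-4 + 2*m) (W(m) = 1/(m + (-4 + m)) = 1/(-4 + 2*m))
j(l) = -735 (j(l) = -5*(98 + 49) = -5*147 = -735)
sqrt(40795 + j(W(14))) = sqrt(40795 - 735) = sqrt(40060) = 2*sqrt(10015)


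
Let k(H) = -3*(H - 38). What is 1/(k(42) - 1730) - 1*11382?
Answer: -19827445/1742 ≈ -11382.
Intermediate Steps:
k(H) = 114 - 3*H (k(H) = -3*(-38 + H) = 114 - 3*H)
1/(k(42) - 1730) - 1*11382 = 1/((114 - 3*42) - 1730) - 1*11382 = 1/((114 - 126) - 1730) - 11382 = 1/(-12 - 1730) - 11382 = 1/(-1742) - 11382 = -1/1742 - 11382 = -19827445/1742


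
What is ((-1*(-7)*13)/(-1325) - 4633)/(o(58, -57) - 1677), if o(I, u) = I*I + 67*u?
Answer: 1534704/706225 ≈ 2.1731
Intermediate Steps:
o(I, u) = I**2 + 67*u
((-1*(-7)*13)/(-1325) - 4633)/(o(58, -57) - 1677) = ((-1*(-7)*13)/(-1325) - 4633)/((58**2 + 67*(-57)) - 1677) = ((7*13)*(-1/1325) - 4633)/((3364 - 3819) - 1677) = (91*(-1/1325) - 4633)/(-455 - 1677) = (-91/1325 - 4633)/(-2132) = -6138816/1325*(-1/2132) = 1534704/706225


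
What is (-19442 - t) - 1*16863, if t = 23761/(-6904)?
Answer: -250625959/6904 ≈ -36302.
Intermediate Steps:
t = -23761/6904 (t = 23761*(-1/6904) = -23761/6904 ≈ -3.4416)
(-19442 - t) - 1*16863 = (-19442 - 1*(-23761/6904)) - 1*16863 = (-19442 + 23761/6904) - 16863 = -134203807/6904 - 16863 = -250625959/6904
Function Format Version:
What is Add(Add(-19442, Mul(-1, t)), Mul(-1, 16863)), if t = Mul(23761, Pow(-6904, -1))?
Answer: Rational(-250625959, 6904) ≈ -36302.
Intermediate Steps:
t = Rational(-23761, 6904) (t = Mul(23761, Rational(-1, 6904)) = Rational(-23761, 6904) ≈ -3.4416)
Add(Add(-19442, Mul(-1, t)), Mul(-1, 16863)) = Add(Add(-19442, Mul(-1, Rational(-23761, 6904))), Mul(-1, 16863)) = Add(Add(-19442, Rational(23761, 6904)), -16863) = Add(Rational(-134203807, 6904), -16863) = Rational(-250625959, 6904)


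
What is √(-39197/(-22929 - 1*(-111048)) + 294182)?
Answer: 11*√2097619345931/29373 ≈ 542.38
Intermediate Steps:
√(-39197/(-22929 - 1*(-111048)) + 294182) = √(-39197/(-22929 + 111048) + 294182) = √(-39197/88119 + 294182) = √(25922984461/88119) = 11*√2097619345931/29373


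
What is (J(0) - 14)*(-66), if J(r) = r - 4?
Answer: 1188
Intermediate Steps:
J(r) = -4 + r
(J(0) - 14)*(-66) = ((-4 + 0) - 14)*(-66) = (-4 - 14)*(-66) = -18*(-66) = 1188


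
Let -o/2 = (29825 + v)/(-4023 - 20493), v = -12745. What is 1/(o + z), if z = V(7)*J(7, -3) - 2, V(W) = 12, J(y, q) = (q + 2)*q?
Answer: 6129/216926 ≈ 0.028254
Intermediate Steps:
o = 8540/6129 (o = -2*(29825 - 12745)/(-4023 - 20493) = -34160/(-24516) = -34160*(-1)/24516 = -2*(-4270/6129) = 8540/6129 ≈ 1.3934)
J(y, q) = q*(2 + q) (J(y, q) = (2 + q)*q = q*(2 + q))
z = 34 (z = 12*(-3*(2 - 3)) - 2 = 12*(-3*(-1)) - 2 = 12*3 - 2 = 36 - 2 = 34)
1/(o + z) = 1/(8540/6129 + 34) = 1/(216926/6129) = 6129/216926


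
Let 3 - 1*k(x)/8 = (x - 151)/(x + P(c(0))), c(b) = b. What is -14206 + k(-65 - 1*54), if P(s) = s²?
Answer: -1689818/119 ≈ -14200.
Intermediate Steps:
k(x) = 24 - 8*(-151 + x)/x (k(x) = 24 - 8*(x - 151)/(x + 0²) = 24 - 8*(-151 + x)/(x + 0) = 24 - 8*(-151 + x)/x)
-14206 + k(-65 - 1*54) = -14206 + (16 + 1208/(-65 - 1*54)) = -14206 + (16 + 1208/(-65 - 54)) = -14206 + (16 + 1208/(-119)) = -14206 + (16 + 1208*(-1/119)) = -14206 + (16 - 1208/119) = -14206 + 696/119 = -1689818/119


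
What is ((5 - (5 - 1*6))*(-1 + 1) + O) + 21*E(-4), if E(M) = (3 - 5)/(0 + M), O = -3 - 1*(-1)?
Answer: 17/2 ≈ 8.5000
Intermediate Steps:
O = -2 (O = -3 + 1 = -2)
E(M) = -2/M
((5 - (5 - 1*6))*(-1 + 1) + O) + 21*E(-4) = ((5 - (5 - 1*6))*(-1 + 1) - 2) + 21*(-2/(-4)) = ((5 - (5 - 6))*0 - 2) + 21*(-2*(-¼)) = ((5 - 1*(-1))*0 - 2) + 21*(½) = ((5 + 1)*0 - 2) + 21/2 = (6*0 - 2) + 21/2 = (0 - 2) + 21/2 = -2 + 21/2 = 17/2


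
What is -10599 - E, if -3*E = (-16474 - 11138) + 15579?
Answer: -14610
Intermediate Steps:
E = 4011 (E = -((-16474 - 11138) + 15579)/3 = -(-27612 + 15579)/3 = -1/3*(-12033) = 4011)
-10599 - E = -10599 - 1*4011 = -10599 - 4011 = -14610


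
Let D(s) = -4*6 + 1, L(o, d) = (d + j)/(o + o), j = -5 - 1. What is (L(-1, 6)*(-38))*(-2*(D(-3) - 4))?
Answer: 0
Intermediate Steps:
j = -6
L(o, d) = (-6 + d)/(2*o) (L(o, d) = (d - 6)/(o + o) = (-6 + d)/((2*o)) = (-6 + d)*(1/(2*o)) = (-6 + d)/(2*o))
D(s) = -23 (D(s) = -24 + 1 = -23)
(L(-1, 6)*(-38))*(-2*(D(-3) - 4)) = (((½)*(-6 + 6)/(-1))*(-38))*(-2*(-23 - 4)) = (((½)*(-1)*0)*(-38))*(-2*(-27)) = (0*(-38))*54 = 0*54 = 0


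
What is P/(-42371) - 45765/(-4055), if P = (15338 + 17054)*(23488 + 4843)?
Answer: -743865055109/34362881 ≈ -21647.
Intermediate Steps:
P = 917697752 (P = 32392*28331 = 917697752)
P/(-42371) - 45765/(-4055) = 917697752/(-42371) - 45765/(-4055) = 917697752*(-1/42371) - 45765*(-1/4055) = -917697752/42371 + 9153/811 = -743865055109/34362881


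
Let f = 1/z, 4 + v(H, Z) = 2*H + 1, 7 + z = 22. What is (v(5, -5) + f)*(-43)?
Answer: -4558/15 ≈ -303.87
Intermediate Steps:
z = 15 (z = -7 + 22 = 15)
v(H, Z) = -3 + 2*H (v(H, Z) = -4 + (2*H + 1) = -4 + (1 + 2*H) = -3 + 2*H)
f = 1/15 ≈ 0.066667
(v(5, -5) + f)*(-43) = ((-3 + 2*5) + 1/15)*(-43) = ((-3 + 10) + 1/15)*(-43) = (7 + 1/15)*(-43) = (106/15)*(-43) = -4558/15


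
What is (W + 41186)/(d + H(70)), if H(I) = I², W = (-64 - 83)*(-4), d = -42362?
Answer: -20887/18731 ≈ -1.1151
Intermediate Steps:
W = 588 (W = -147*(-4) = 588)
(W + 41186)/(d + H(70)) = (588 + 41186)/(-42362 + 70²) = 41774/(-42362 + 4900) = 41774/(-37462) = 41774*(-1/37462) = -20887/18731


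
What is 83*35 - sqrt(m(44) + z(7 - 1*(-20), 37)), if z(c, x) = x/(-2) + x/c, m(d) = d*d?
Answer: 2905 - sqrt(621714)/18 ≈ 2861.2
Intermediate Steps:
m(d) = d**2
z(c, x) = -x/2 + x/c (z(c, x) = x*(-1/2) + x/c = -x/2 + x/c)
83*35 - sqrt(m(44) + z(7 - 1*(-20), 37)) = 83*35 - sqrt(44**2 + (-1/2*37 + 37/(7 - 1*(-20)))) = 2905 - sqrt(1936 + (-37/2 + 37/(7 + 20))) = 2905 - sqrt(1936 + (-37/2 + 37/27)) = 2905 - sqrt(1936 - 925/54) = 2905 - sqrt(103619/54) = 2905 - sqrt(621714)/18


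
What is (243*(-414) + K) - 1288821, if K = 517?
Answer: -1388906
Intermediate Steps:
(243*(-414) + K) - 1288821 = (243*(-414) + 517) - 1288821 = (-100602 + 517) - 1288821 = -100085 - 1288821 = -1388906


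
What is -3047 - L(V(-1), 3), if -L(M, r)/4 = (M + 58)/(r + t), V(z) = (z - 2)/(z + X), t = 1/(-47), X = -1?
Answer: -29671/10 ≈ -2967.1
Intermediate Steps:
t = -1/47 ≈ -0.021277
V(z) = (-2 + z)/(-1 + z) (V(z) = (z - 2)/(z - 1) = (-2 + z)/(-1 + z))
L(M, r) = -4*(58 + M)/(-1/47 + r) (L(M, r) = -4*(M + 58)/(r - 1/47) = -4*(58 + M)/(-1/47 + r))
-3047 - L(V(-1), 3) = -3047 - 188*(-58 - (-2 - 1)/(-1 - 1))/(-1 + 47*3) = -3047 - 188*(-58 - (-3)/(-2))/(-1 + 141) = -3047 - 188*(-58 - (-1)*(-3)/2)/140 = -3047 - 188*(-58 - 1*3/2)/140 = -3047 - 188*(-58 - 3/2)/140 = -3047 - 188*(-119)/(140*2) = -3047 - 1*(-799/10) = -3047 + 799/10 = -29671/10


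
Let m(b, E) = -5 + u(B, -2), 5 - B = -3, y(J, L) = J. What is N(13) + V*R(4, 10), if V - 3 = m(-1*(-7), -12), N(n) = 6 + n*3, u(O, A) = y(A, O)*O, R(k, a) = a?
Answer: -135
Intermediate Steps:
B = 8 (B = 5 - 1*(-3) = 5 + 3 = 8)
u(O, A) = A*O
m(b, E) = -21 (m(b, E) = -5 - 2*8 = -5 - 16 = -21)
N(n) = 6 + 3*n
V = -18 (V = 3 - 21 = -18)
N(13) + V*R(4, 10) = (6 + 3*13) - 18*10 = (6 + 39) - 180 = 45 - 180 = -135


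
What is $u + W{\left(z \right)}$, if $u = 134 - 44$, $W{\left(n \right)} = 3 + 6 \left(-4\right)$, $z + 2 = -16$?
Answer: $69$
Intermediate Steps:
$z = -18$ ($z = -2 - 16 = -18$)
$W{\left(n \right)} = -21$ ($W{\left(n \right)} = 3 - 24 = -21$)
$u = 90$
$u + W{\left(z \right)} = 90 - 21 = 69$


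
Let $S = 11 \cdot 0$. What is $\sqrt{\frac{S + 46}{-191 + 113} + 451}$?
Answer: $\frac{\sqrt{685074}}{39} \approx 21.223$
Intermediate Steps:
$S = 0$
$\sqrt{\frac{S + 46}{-191 + 113} + 451} = \sqrt{\frac{0 + 46}{-191 + 113} + 451} = \sqrt{\frac{46}{-78} + 451} = \sqrt{46 \left(- \frac{1}{78}\right) + 451} = \sqrt{- \frac{23}{39} + 451} = \sqrt{\frac{17566}{39}} = \frac{\sqrt{685074}}{39}$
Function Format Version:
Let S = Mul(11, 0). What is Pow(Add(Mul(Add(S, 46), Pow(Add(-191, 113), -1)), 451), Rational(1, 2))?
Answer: Mul(Rational(1, 39), Pow(685074, Rational(1, 2))) ≈ 21.223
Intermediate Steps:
S = 0
Pow(Add(Mul(Add(S, 46), Pow(Add(-191, 113), -1)), 451), Rational(1, 2)) = Pow(Add(Mul(Add(0, 46), Pow(Add(-191, 113), -1)), 451), Rational(1, 2)) = Pow(Add(Mul(46, Pow(-78, -1)), 451), Rational(1, 2)) = Pow(Add(Mul(46, Rational(-1, 78)), 451), Rational(1, 2)) = Pow(Add(Rational(-23, 39), 451), Rational(1, 2)) = Pow(Rational(17566, 39), Rational(1, 2)) = Mul(Rational(1, 39), Pow(685074, Rational(1, 2)))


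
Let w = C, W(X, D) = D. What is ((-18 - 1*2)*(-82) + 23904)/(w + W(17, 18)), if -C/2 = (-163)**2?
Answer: -3193/6640 ≈ -0.48087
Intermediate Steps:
C = -53138 (C = -2*(-163)**2 = -2*26569 = -53138)
w = -53138
((-18 - 1*2)*(-82) + 23904)/(w + W(17, 18)) = ((-18 - 1*2)*(-82) + 23904)/(-53138 + 18) = ((-18 - 2)*(-82) + 23904)/(-53120) = (-20*(-82) + 23904)*(-1/53120) = (1640 + 23904)*(-1/53120) = 25544*(-1/53120) = -3193/6640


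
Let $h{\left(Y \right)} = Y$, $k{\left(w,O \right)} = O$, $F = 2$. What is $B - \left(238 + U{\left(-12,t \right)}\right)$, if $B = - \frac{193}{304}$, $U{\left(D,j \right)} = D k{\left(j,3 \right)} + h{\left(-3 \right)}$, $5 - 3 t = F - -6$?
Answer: $- \frac{60689}{304} \approx -199.63$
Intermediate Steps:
$t = -1$ ($t = \frac{5}{3} - \frac{2 - -6}{3} = \frac{5}{3} - \frac{2 + 6}{3} = \frac{5}{3} - \frac{8}{3} = -1$)
$U{\left(D,j \right)} = -3 + 3 D$ ($U{\left(D,j \right)} = D 3 - 3 = 3 D - 3 = -3 + 3 D$)
$B = - \frac{193}{304}$ ($B = \left(-193\right) \frac{1}{304} = - \frac{193}{304} \approx -0.63487$)
$B - \left(238 + U{\left(-12,t \right)}\right) = - \frac{193}{304} - \left(235 - 36\right) = - \frac{193}{304} - 199 = - \frac{60689}{304}$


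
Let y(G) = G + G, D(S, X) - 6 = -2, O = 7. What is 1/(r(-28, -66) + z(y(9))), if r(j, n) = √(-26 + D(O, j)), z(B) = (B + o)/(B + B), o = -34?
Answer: -18/899 - 81*I*√22/1798 ≈ -0.020022 - 0.2113*I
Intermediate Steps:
D(S, X) = 4 (D(S, X) = 6 - 2 = 4)
y(G) = 2*G
z(B) = (-34 + B)/(2*B) (z(B) = (B - 34)/(B + B) = (-34 + B)/((2*B)) = (-34 + B)*(1/(2*B)) = (-34 + B)/(2*B))
r(j, n) = I*√22 (r(j, n) = √(-26 + 4) = √(-22) = I*√22)
1/(r(-28, -66) + z(y(9))) = 1/(I*√22 + (-34 + 2*9)/(2*((2*9)))) = 1/(I*√22 + (½)*(-34 + 18)/18) = 1/(I*√22 + (½)*(1/18)*(-16)) = 1/(I*√22 - 4/9) = 1/(-4/9 + I*√22)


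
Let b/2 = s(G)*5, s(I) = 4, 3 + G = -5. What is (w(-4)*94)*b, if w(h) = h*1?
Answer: -15040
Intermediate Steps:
G = -8 (G = -3 - 5 = -8)
w(h) = h
b = 40 (b = 2*(4*5) = 2*20 = 40)
(w(-4)*94)*b = -4*94*40 = -376*40 = -15040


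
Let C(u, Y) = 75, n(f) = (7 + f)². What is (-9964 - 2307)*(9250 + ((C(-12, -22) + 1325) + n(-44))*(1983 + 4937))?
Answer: -235244027830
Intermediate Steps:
(-9964 - 2307)*(9250 + ((C(-12, -22) + 1325) + n(-44))*(1983 + 4937)) = (-9964 - 2307)*(9250 + ((75 + 1325) + (7 - 44)²)*(1983 + 4937)) = -12271*(9250 + (1400 + (-37)²)*6920) = -12271*(9250 + (1400 + 1369)*6920) = -12271*(9250 + 2769*6920) = -12271*(9250 + 19161480) = -12271*19170730 = -235244027830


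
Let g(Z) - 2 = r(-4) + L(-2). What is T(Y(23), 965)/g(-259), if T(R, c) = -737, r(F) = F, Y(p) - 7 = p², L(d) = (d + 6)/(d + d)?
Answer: 737/3 ≈ 245.67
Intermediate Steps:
L(d) = (6 + d)/(2*d) (L(d) = (6 + d)/((2*d)) = (6 + d)*(1/(2*d)) = (6 + d)/(2*d))
Y(p) = 7 + p²
g(Z) = -3 (g(Z) = 2 + (-4 + (½)*(6 - 2)/(-2)) = 2 + (-4 + (½)*(-½)*4) = 2 + (-4 - 1) = 2 - 5 = -3)
T(Y(23), 965)/g(-259) = -737/(-3) = -737*(-⅓) = 737/3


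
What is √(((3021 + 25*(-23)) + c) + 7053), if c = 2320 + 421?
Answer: 12*√85 ≈ 110.63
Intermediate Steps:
c = 2741
√(((3021 + 25*(-23)) + c) + 7053) = √(((3021 + 25*(-23)) + 2741) + 7053) = √(((3021 - 575) + 2741) + 7053) = √((2446 + 2741) + 7053) = √(5187 + 7053) = √12240 = 12*√85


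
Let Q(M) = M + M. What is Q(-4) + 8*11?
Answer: 80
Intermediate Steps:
Q(M) = 2*M
Q(-4) + 8*11 = 2*(-4) + 8*11 = -8 + 88 = 80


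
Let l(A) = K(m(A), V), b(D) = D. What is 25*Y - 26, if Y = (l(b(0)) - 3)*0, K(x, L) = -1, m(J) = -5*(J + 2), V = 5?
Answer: -26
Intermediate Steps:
m(J) = -10 - 5*J (m(J) = -5*(2 + J) = -10 - 5*J)
l(A) = -1
Y = 0 (Y = (-1 - 3)*0 = -4*0 = 0)
25*Y - 26 = 25*0 - 26 = 0 - 26 = -26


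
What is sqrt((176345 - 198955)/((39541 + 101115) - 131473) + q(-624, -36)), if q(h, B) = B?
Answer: I*sqrt(3243417234)/9183 ≈ 6.2018*I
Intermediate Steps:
sqrt((176345 - 198955)/((39541 + 101115) - 131473) + q(-624, -36)) = sqrt((176345 - 198955)/((39541 + 101115) - 131473) - 36) = sqrt(-22610/(140656 - 131473) - 36) = sqrt(-22610/9183 - 36) = sqrt(-353198/9183) = I*sqrt(3243417234)/9183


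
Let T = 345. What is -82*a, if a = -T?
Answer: 28290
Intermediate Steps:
a = -345 (a = -1*345 = -345)
-82*a = -82*(-345) = 28290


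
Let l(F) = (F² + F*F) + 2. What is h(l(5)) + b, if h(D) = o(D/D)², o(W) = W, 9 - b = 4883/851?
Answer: 3627/851 ≈ 4.2620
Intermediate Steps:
l(F) = 2 + 2*F² (l(F) = (F² + F²) + 2 = 2*F² + 2 = 2 + 2*F²)
b = 2776/851 (b = 9 - 4883/851 = 2776/851 ≈ 3.2620)
h(D) = 1 (h(D) = (D/D)² = 1² = 1)
h(l(5)) + b = 1 + 2776/851 = 3627/851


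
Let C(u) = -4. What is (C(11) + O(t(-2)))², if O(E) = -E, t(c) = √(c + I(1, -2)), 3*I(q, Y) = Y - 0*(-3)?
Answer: 40/3 + 16*I*√6/3 ≈ 13.333 + 13.064*I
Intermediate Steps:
I(q, Y) = Y/3 (I(q, Y) = (Y - 0*(-3))/3 = (Y - 1*0)/3 = (Y + 0)/3 = Y/3)
t(c) = √(-⅔ + c) (t(c) = √(c + (⅓)*(-2)) = √(c - ⅔) = √(-⅔ + c))
(C(11) + O(t(-2)))² = (-4 - √(-6 + 9*(-2))/3)² = (-4 - √(-6 - 18)/3)² = (-4 - √(-24)/3)² = (-4 - 2*I*√6/3)²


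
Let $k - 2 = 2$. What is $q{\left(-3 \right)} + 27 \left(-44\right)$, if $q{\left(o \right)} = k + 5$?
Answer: $-1179$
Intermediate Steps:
$k = 4$ ($k = 2 + 2 = 4$)
$q{\left(o \right)} = 9$ ($q{\left(o \right)} = 4 + 5 = 9$)
$q{\left(-3 \right)} + 27 \left(-44\right) = 9 + 27 \left(-44\right) = 9 - 1188 = -1179$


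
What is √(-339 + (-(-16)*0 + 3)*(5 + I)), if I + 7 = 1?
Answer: 3*I*√38 ≈ 18.493*I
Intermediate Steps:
I = -6 (I = -7 + 1 = -6)
√(-339 + (-(-16)*0 + 3)*(5 + I)) = √(-339 + (-(-16)*0 + 3)*(5 - 6)) = √(-339 + (-4*0 + 3)*(-1)) = √(-339 + (0 + 3)*(-1)) = √(-339 + 3*(-1)) = √(-339 - 3) = √(-342) = 3*I*√38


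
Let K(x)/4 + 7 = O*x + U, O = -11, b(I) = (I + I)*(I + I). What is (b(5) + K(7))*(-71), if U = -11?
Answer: 19880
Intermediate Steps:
b(I) = 4*I² (b(I) = (2*I)*(2*I) = 4*I²)
K(x) = -72 - 44*x (K(x) = -28 + 4*(-11*x - 11) = -28 + 4*(-11 - 11*x) = -28 + (-44 - 44*x) = -72 - 44*x)
(b(5) + K(7))*(-71) = (4*5² + (-72 - 44*7))*(-71) = (4*25 + (-72 - 308))*(-71) = (100 - 380)*(-71) = -280*(-71) = 19880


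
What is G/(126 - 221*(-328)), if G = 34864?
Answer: 17432/36307 ≈ 0.48013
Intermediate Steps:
G/(126 - 221*(-328)) = 34864/(126 - 221*(-328)) = 34864/(126 + 72488) = 34864/72614 = 34864*(1/72614) = 17432/36307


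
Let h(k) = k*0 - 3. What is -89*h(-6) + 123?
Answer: 390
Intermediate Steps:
h(k) = -3 (h(k) = 0 - 3 = -3)
-89*h(-6) + 123 = -89*(-3) + 123 = 267 + 123 = 390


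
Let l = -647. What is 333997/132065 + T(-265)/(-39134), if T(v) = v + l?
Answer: 6595540939/2584115855 ≈ 2.5523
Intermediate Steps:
T(v) = -647 + v (T(v) = v - 647 = -647 + v)
333997/132065 + T(-265)/(-39134) = 333997/132065 + (-647 - 265)/(-39134) = 333997*(1/132065) - 912*(-1/39134) = 333997/132065 + 456/19567 = 6595540939/2584115855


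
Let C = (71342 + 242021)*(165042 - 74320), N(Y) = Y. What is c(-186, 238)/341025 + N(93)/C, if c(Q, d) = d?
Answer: 6766114219793/9694971790278150 ≈ 0.00069790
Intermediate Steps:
C = 28428918086 (C = 313363*90722 = 28428918086)
c(-186, 238)/341025 + N(93)/C = 238/341025 + 93/28428918086 = 6766114219793/9694971790278150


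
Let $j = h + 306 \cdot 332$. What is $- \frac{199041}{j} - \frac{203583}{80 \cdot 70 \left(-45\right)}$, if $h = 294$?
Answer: $- \frac{1634226359}{1426404000} \approx -1.1457$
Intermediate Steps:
$j = 101886$ ($j = 294 + 306 \cdot 332 = 294 + 101592 = 101886$)
$- \frac{199041}{j} - \frac{203583}{80 \cdot 70 \left(-45\right)} = - \frac{199041}{101886} - \frac{203583}{80 \cdot 70 \left(-45\right)} = \left(-199041\right) \frac{1}{101886} - \frac{203583}{5600 \left(-45\right)} = - \frac{66347}{33962} - \frac{203583}{-252000} = - \frac{66347}{33962} - - \frac{67861}{84000} = - \frac{66347}{33962} + \frac{67861}{84000} = - \frac{1634226359}{1426404000}$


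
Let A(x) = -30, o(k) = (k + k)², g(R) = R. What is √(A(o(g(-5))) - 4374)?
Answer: 2*I*√1101 ≈ 66.363*I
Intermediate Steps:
o(k) = 4*k² (o(k) = (2*k)² = 4*k²)
√(A(o(g(-5))) - 4374) = √(-30 - 4374) = √(-4404) = 2*I*√1101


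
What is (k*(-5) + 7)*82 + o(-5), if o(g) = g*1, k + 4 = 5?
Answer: 159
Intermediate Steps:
k = 1 (k = -4 + 5 = 1)
o(g) = g
(k*(-5) + 7)*82 + o(-5) = (1*(-5) + 7)*82 - 5 = (-5 + 7)*82 - 5 = 2*82 - 5 = 164 - 5 = 159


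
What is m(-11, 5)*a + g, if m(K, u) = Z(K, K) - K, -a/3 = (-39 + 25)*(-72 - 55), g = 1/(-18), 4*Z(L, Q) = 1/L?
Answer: -5796730/99 ≈ -58553.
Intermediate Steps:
Z(L, Q) = 1/(4*L)
g = -1/18 ≈ -0.055556
a = -5334 (a = -3*(-39 + 25)*(-72 - 55) = -(-42)*(-127) = -3*1778 = -5334)
m(K, u) = -K + 1/(4*K) (m(K, u) = 1/(4*K) - K = -K + 1/(4*K))
m(-11, 5)*a + g = (-1*(-11) + (1/4)/(-11))*(-5334) - 1/18 = (11 + (1/4)*(-1/11))*(-5334) - 1/18 = (11 - 1/44)*(-5334) - 1/18 = (483/44)*(-5334) - 1/18 = -1288161/22 - 1/18 = -5796730/99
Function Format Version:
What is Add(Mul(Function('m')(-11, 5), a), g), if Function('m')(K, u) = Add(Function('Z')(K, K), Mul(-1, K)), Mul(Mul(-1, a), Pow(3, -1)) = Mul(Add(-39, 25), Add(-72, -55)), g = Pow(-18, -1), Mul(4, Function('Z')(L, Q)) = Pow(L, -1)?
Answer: Rational(-5796730, 99) ≈ -58553.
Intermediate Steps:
Function('Z')(L, Q) = Mul(Rational(1, 4), Pow(L, -1))
g = Rational(-1, 18) ≈ -0.055556
a = -5334 (a = Mul(-3, Mul(Add(-39, 25), Add(-72, -55))) = Mul(-3, Mul(-14, -127)) = Mul(-3, 1778) = -5334)
Function('m')(K, u) = Add(Mul(-1, K), Mul(Rational(1, 4), Pow(K, -1))) (Function('m')(K, u) = Add(Mul(Rational(1, 4), Pow(K, -1)), Mul(-1, K)) = Add(Mul(-1, K), Mul(Rational(1, 4), Pow(K, -1))))
Add(Mul(Function('m')(-11, 5), a), g) = Add(Mul(Add(Mul(-1, -11), Mul(Rational(1, 4), Pow(-11, -1))), -5334), Rational(-1, 18)) = Add(Mul(Add(11, Mul(Rational(1, 4), Rational(-1, 11))), -5334), Rational(-1, 18)) = Add(Mul(Add(11, Rational(-1, 44)), -5334), Rational(-1, 18)) = Add(Mul(Rational(483, 44), -5334), Rational(-1, 18)) = Add(Rational(-1288161, 22), Rational(-1, 18)) = Rational(-5796730, 99)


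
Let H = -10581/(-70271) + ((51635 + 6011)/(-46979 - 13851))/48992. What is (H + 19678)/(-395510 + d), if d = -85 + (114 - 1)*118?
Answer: -2060503718692864887/40026638164765178080 ≈ -0.051478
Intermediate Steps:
d = 13249 (d = -85 + 113*118 = -85 + 13334 = 13249)
H = 15764634645047/104710232445280 (H = -10581*(-1/70271) + (57646/(-60830))*(1/48992) = 10581/70271 + (57646*(-1/60830))*(1/48992) = 10581/70271 - 28823/30415*1/48992 = 10581/70271 - 28823/1490091680 = 15764634645047/104710232445280 ≈ 0.15055)
(H + 19678)/(-395510 + d) = (15764634645047/104710232445280 + 19678)/(-395510 + 13249) = (2060503718692864887/104710232445280)/(-382261) = (2060503718692864887/104710232445280)*(-1/382261) = -2060503718692864887/40026638164765178080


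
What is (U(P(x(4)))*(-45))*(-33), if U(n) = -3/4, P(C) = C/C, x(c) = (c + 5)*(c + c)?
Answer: -4455/4 ≈ -1113.8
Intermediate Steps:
x(c) = 2*c*(5 + c) (x(c) = (5 + c)*(2*c) = 2*c*(5 + c))
P(C) = 1
U(n) = -¾ (U(n) = -3*¼ = -¾)
(U(P(x(4)))*(-45))*(-33) = -¾*(-45)*(-33) = (135/4)*(-33) = -4455/4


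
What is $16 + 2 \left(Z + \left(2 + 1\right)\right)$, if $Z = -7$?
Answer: $8$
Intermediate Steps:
$16 + 2 \left(Z + \left(2 + 1\right)\right) = 16 + 2 \left(-7 + \left(2 + 1\right)\right) = 16 + 2 \left(-7 + 3\right) = 16 + 2 \left(-4\right) = 16 - 8 = 8$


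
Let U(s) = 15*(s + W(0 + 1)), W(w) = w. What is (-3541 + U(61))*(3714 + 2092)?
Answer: -15159466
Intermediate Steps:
U(s) = 15 + 15*s (U(s) = 15*(s + (0 + 1)) = 15*(s + 1) = 15*(1 + s) = 15 + 15*s)
(-3541 + U(61))*(3714 + 2092) = (-3541 + (15 + 15*61))*(3714 + 2092) = (-3541 + (15 + 915))*5806 = (-3541 + 930)*5806 = -2611*5806 = -15159466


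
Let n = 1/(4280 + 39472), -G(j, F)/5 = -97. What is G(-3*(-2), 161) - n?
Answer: 21219719/43752 ≈ 485.00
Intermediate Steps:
G(j, F) = 485 (G(j, F) = -5*(-97) = 485)
n = 1/43752 ≈ 2.2856e-5
G(-3*(-2), 161) - n = 485 - 1*1/43752 = 485 - 1/43752 = 21219719/43752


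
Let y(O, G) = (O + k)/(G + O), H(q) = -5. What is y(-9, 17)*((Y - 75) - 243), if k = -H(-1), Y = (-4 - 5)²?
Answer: 237/2 ≈ 118.50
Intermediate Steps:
Y = 81 (Y = (-9)² = 81)
k = 5 (k = -1*(-5) = 5)
y(O, G) = (5 + O)/(G + O) (y(O, G) = (O + 5)/(G + O) = (5 + O)/(G + O))
y(-9, 17)*((Y - 75) - 243) = ((5 - 9)/(17 - 9))*((81 - 75) - 243) = (-4/8)*(6 - 243) = ((⅛)*(-4))*(-237) = -½*(-237) = 237/2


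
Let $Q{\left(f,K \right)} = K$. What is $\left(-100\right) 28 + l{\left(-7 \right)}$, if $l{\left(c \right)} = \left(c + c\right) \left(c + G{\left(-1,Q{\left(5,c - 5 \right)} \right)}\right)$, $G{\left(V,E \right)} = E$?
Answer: $-2534$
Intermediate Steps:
$l{\left(c \right)} = 2 c \left(-5 + 2 c\right)$ ($l{\left(c \right)} = \left(c + c\right) \left(c + \left(c - 5\right)\right) = 2 c \left(c + \left(c - 5\right)\right) = 2 c \left(c + \left(-5 + c\right)\right) = 2 c \left(-5 + 2 c\right)$)
$\left(-100\right) 28 + l{\left(-7 \right)} = \left(-100\right) 28 + 2 \left(-7\right) \left(-5 + 2 \left(-7\right)\right) = -2800 + 2 \left(-7\right) \left(-5 - 14\right) = -2800 + 2 \left(-7\right) \left(-19\right) = -2800 + 266 = -2534$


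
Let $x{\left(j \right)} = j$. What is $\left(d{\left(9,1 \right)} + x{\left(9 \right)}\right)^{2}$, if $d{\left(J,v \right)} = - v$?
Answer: $64$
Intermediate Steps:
$\left(d{\left(9,1 \right)} + x{\left(9 \right)}\right)^{2} = \left(\left(-1\right) 1 + 9\right)^{2} = \left(-1 + 9\right)^{2} = 8^{2} = 64$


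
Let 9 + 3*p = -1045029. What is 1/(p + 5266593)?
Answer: 1/4918247 ≈ 2.0332e-7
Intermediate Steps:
p = -348346 (p = -3 + (1/3)*(-1045029) = -3 - 348343 = -348346)
1/(p + 5266593) = 1/(-348346 + 5266593) = 1/4918247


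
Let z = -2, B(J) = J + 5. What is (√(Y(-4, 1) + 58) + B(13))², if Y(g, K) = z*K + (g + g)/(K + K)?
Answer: 376 + 72*√13 ≈ 635.60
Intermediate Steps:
B(J) = 5 + J
Y(g, K) = -2*K + g/K (Y(g, K) = -2*K + (g + g)/(K + K) = -2*K + (2*g)/((2*K)) = -2*K + (2*g)*(1/(2*K)) = -2*K + g/K)
(√(Y(-4, 1) + 58) + B(13))² = (√((-2*1 - 4/1) + 58) + (5 + 13))² = (√((-2 - 4*1) + 58) + 18)² = (√((-2 - 4) + 58) + 18)² = (√(-6 + 58) + 18)² = (√52 + 18)² = (2*√13 + 18)² = (18 + 2*√13)²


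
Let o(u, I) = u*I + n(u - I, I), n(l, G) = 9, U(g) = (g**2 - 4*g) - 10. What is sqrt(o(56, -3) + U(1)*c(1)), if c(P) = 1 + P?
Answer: I*sqrt(185) ≈ 13.601*I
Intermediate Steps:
U(g) = -10 + g**2 - 4*g
o(u, I) = 9 + I*u (o(u, I) = u*I + 9 = I*u + 9 = 9 + I*u)
sqrt(o(56, -3) + U(1)*c(1)) = sqrt((9 - 3*56) + (-10 + 1**2 - 4*1)*(1 + 1)) = sqrt((9 - 168) + (-10 + 1 - 4)*2) = sqrt(-159 - 13*2) = sqrt(-159 - 26) = sqrt(-185) = I*sqrt(185)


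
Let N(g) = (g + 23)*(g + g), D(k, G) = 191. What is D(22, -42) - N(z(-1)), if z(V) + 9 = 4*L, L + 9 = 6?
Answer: 275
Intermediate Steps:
L = -3 (L = -9 + 6 = -3)
z(V) = -21 (z(V) = -9 + 4*(-3) = -9 - 12 = -21)
N(g) = 2*g*(23 + g) (N(g) = (23 + g)*(2*g) = 2*g*(23 + g))
D(22, -42) - N(z(-1)) = 191 - 2*(-21)*(23 - 21) = 191 - 2*(-21)*2 = 191 - 1*(-84) = 191 + 84 = 275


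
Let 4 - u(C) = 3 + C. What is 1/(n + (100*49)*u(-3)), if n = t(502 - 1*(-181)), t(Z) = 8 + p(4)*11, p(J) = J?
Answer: 1/19652 ≈ 5.0885e-5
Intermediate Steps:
u(C) = 1 - C (u(C) = 4 - (3 + C) = 4 + (-3 - C) = 1 - C)
t(Z) = 52 (t(Z) = 8 + 4*11 = 8 + 44 = 52)
n = 52
1/(n + (100*49)*u(-3)) = 1/(52 + (100*49)*(1 - 1*(-3))) = 1/(52 + 4900*(1 + 3)) = 1/(52 + 4900*4) = 1/(52 + 19600) = 1/19652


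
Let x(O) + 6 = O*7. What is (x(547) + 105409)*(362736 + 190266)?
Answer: 60405514464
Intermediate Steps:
x(O) = -6 + 7*O (x(O) = -6 + O*7 = -6 + 7*O)
(x(547) + 105409)*(362736 + 190266) = ((-6 + 7*547) + 105409)*(362736 + 190266) = ((-6 + 3829) + 105409)*553002 = (3823 + 105409)*553002 = 109232*553002 = 60405514464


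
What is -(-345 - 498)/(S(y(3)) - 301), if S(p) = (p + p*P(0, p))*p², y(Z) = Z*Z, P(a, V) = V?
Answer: 843/6989 ≈ 0.12062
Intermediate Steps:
y(Z) = Z²
S(p) = p²*(p + p²) (S(p) = (p + p*p)*p² = (p + p²)*p² = p²*(p + p²))
-(-345 - 498)/(S(y(3)) - 301) = -(-345 - 498)/((3²)³*(1 + 3²) - 301) = -(-843)/(9³*(1 + 9) - 301) = -(-843)/(729*10 - 301) = -(-843)/(7290 - 301) = -(-843)/6989 = -1*(-843/6989) = 843/6989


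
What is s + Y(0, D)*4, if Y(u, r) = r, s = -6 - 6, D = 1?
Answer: -8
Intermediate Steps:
s = -12
s + Y(0, D)*4 = -12 + 1*4 = -12 + 4 = -8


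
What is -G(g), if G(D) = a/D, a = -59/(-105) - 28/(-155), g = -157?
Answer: 2417/511035 ≈ 0.0047296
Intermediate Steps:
a = 2417/3255 (a = -59*(-1/105) - 28*(-1/155) = 59/105 + 28/155 = 2417/3255 ≈ 0.74255)
G(D) = 2417/(3255*D)
-G(g) = -2417/(3255*(-157)) = -2417*(-1)/(3255*157) = -1*(-2417/511035) = 2417/511035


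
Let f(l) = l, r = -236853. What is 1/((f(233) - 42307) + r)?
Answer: -1/278927 ≈ -3.5852e-6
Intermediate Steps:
1/((f(233) - 42307) + r) = 1/((233 - 42307) - 236853) = 1/(-42074 - 236853) = 1/(-278927) = -1/278927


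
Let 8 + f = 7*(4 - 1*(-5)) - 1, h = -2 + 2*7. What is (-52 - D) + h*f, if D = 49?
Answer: 547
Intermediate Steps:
h = 12 (h = -2 + 14 = 12)
f = 54 (f = -8 + (7*(4 - 1*(-5)) - 1) = -8 + (7*(4 + 5) - 1) = -8 + (7*9 - 1) = -8 + (63 - 1) = -8 + 62 = 54)
(-52 - D) + h*f = (-52 - 1*49) + 12*54 = (-52 - 49) + 648 = -101 + 648 = 547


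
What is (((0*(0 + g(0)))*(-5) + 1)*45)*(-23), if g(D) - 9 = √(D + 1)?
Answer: -1035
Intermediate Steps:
g(D) = 9 + √(1 + D) (g(D) = 9 + √(D + 1) = 9 + √(1 + D))
(((0*(0 + g(0)))*(-5) + 1)*45)*(-23) = (((0*(0 + (9 + √(1 + 0))))*(-5) + 1)*45)*(-23) = (((0*(0 + (9 + √1)))*(-5) + 1)*45)*(-23) = (((0*(0 + (9 + 1)))*(-5) + 1)*45)*(-23) = (((0*(0 + 10))*(-5) + 1)*45)*(-23) = (((0*10)*(-5) + 1)*45)*(-23) = ((0*(-5) + 1)*45)*(-23) = ((0 + 1)*45)*(-23) = (1*45)*(-23) = 45*(-23) = -1035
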